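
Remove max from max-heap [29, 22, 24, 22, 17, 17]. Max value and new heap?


Max = 29
Replace root with last, heapify down
Resulting heap: [24, 22, 17, 22, 17]


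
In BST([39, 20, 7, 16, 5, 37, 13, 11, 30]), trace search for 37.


BST root = 39
Search for 37: compare at each node
Path: [39, 20, 37]


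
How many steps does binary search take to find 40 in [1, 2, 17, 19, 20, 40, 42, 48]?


Search for 40:
[0,7] mid=3 arr[3]=19
[4,7] mid=5 arr[5]=40
Total: 2 comparisons


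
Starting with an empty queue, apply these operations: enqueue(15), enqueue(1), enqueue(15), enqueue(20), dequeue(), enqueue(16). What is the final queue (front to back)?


enqueue(15) -> [15]
enqueue(1) -> [15, 1]
enqueue(15) -> [15, 1, 15]
enqueue(20) -> [15, 1, 15, 20]
dequeue() returns 15 -> [1, 15, 20]
enqueue(16) -> [1, 15, 20, 16]
Final queue (front to back): [1, 15, 20, 16]


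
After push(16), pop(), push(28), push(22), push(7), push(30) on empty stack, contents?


push(16) -> [16]
pop() returns 16 -> []
push(28) -> [28]
push(22) -> [28, 22]
push(7) -> [28, 22, 7]
push(30) -> [28, 22, 7, 30]
Final stack (bottom to top): [28, 22, 7, 30]


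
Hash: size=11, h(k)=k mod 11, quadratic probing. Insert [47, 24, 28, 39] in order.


Insertions: 47->slot 3; 24->slot 2; 28->slot 6; 39->slot 7
Table: [None, None, 24, 47, None, None, 28, 39, None, None, None]


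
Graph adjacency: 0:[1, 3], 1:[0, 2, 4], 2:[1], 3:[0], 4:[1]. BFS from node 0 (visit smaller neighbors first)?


BFS queue: start with [0]
Visit order: [0, 1, 3, 2, 4]


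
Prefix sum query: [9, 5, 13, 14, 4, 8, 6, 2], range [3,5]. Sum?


Prefix sums: [0, 9, 14, 27, 41, 45, 53, 59, 61]
Sum[3..5] = prefix[6] - prefix[3] = 53 - 27 = 26


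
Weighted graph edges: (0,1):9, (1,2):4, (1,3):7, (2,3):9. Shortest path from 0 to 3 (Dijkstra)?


Dijkstra from 0:
Distances: {0: 0, 1: 9, 2: 13, 3: 16}
Shortest distance to 3 = 16, path = [0, 1, 3]


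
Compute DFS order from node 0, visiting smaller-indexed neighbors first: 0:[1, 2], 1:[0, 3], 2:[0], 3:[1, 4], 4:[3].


DFS stack-based: start with [0]
Visit order: [0, 1, 3, 4, 2]


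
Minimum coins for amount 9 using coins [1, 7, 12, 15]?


dp[0]=0; dp[i]=1+min(dp[i-c] for c in coins)
...dp[4]=4, dp[5]=5, dp[6]=6, dp[7]=1, dp[8]=2, dp[9]=3
Minimum coins for 9 = 3


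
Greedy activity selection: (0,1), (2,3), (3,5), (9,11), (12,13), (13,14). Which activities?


Greedy: pick earliest-ending, then skip overlaps.
Selected (6 activities): [(0, 1), (2, 3), (3, 5), (9, 11), (12, 13), (13, 14)]


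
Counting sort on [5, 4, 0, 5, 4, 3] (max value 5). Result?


Count array: [1, 0, 0, 1, 2, 2]
Reconstruct: [0, 3, 4, 4, 5, 5]


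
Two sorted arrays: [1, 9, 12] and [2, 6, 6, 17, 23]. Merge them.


Compare heads, take smaller each step.
Merged: [1, 2, 6, 6, 9, 12, 17, 23]


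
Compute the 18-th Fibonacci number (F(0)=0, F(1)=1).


F(n)=F(n-1)+F(n-2)
...F(16)=987, F(17)=1597, F(18)=2584


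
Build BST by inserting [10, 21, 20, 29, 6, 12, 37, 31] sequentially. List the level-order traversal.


Root = 10; build tree by BST insertion.
Level-Order traversal: [10, 6, 21, 20, 29, 12, 37, 31]


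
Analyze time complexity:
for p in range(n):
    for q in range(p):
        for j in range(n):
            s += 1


Per nesting level: O(n) * O(n) [triangular over p] * O(n) = O(n^3)
Complexity: O(n^3)


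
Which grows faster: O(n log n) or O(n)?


linear grows slower than linearithmic
O(n) is asymptotically smaller; O(n log n) grows faster


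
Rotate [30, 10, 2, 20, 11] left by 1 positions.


Left rotate by 1: [10, 2, 20, 11, 30]


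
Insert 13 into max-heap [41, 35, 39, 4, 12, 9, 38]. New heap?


Append 13: [41, 35, 39, 4, 12, 9, 38, 13]
Bubble up: swap idx 7(13) with idx 3(4)
Result: [41, 35, 39, 13, 12, 9, 38, 4]


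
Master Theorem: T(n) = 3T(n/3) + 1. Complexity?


a=3, b=3, c=0. log_3(3)=1 > c=0. Case 1: O(n^log_b(a)) = O(n)
Complexity: O(n)


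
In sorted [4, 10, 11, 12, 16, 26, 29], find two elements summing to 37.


Two pointers: lo=0, hi=6
Found pair: (11, 26) summing to 37


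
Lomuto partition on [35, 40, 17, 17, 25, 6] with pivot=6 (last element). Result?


Elements <= 6 go left of pivot.
Result: [6, 40, 17, 17, 25, 35], pivot at index 0


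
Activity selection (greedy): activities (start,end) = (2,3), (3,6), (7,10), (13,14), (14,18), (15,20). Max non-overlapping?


Greedy: pick earliest-ending, then skip overlaps.
Selected (5 activities): [(2, 3), (3, 6), (7, 10), (13, 14), (14, 18)]


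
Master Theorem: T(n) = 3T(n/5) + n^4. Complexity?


a=3, b=5, c=4. log_5(3)=0.683 < c=4. Case 3: O(n^c) = O(n^4)
Complexity: O(n^4)


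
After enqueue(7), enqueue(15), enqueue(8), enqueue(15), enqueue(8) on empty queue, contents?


enqueue(7) -> [7]
enqueue(15) -> [7, 15]
enqueue(8) -> [7, 15, 8]
enqueue(15) -> [7, 15, 8, 15]
enqueue(8) -> [7, 15, 8, 15, 8]
Final queue (front to back): [7, 15, 8, 15, 8]


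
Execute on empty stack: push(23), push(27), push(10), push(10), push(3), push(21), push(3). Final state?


push(23) -> [23]
push(27) -> [23, 27]
push(10) -> [23, 27, 10]
push(10) -> [23, 27, 10, 10]
push(3) -> [23, 27, 10, 10, 3]
push(21) -> [23, 27, 10, 10, 3, 21]
push(3) -> [23, 27, 10, 10, 3, 21, 3]
Final stack (bottom to top): [23, 27, 10, 10, 3, 21, 3]


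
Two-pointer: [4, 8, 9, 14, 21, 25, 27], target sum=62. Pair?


Two pointers: lo=0, hi=6
No pair sums to 62


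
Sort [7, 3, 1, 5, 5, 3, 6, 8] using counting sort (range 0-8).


Count array: [0, 1, 0, 2, 0, 2, 1, 1, 1]
Reconstruct: [1, 3, 3, 5, 5, 6, 7, 8]


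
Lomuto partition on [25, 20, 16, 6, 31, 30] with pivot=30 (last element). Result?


Elements <= 30 go left of pivot.
Result: [25, 20, 16, 6, 30, 31], pivot at index 4


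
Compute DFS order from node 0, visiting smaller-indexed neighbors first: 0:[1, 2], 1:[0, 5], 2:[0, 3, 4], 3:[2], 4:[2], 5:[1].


DFS stack-based: start with [0]
Visit order: [0, 1, 5, 2, 3, 4]


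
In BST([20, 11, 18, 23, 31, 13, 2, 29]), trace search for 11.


BST root = 20
Search for 11: compare at each node
Path: [20, 11]


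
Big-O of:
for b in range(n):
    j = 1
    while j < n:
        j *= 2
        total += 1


Per nesting level: O(n) * O(log n) = O(n log n)
Complexity: O(n log n)


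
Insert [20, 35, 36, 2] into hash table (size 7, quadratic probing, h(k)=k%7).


Insertions: 20->slot 6; 35->slot 0; 36->slot 1; 2->slot 2
Table: [35, 36, 2, None, None, None, 20]


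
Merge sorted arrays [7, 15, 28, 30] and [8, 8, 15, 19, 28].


Compare heads, take smaller each step.
Merged: [7, 8, 8, 15, 15, 19, 28, 28, 30]


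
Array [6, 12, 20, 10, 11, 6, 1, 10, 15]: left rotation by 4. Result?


Left rotate by 4: [11, 6, 1, 10, 15, 6, 12, 20, 10]


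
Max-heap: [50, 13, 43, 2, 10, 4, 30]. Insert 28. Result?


Append 28: [50, 13, 43, 2, 10, 4, 30, 28]
Bubble up: swap idx 7(28) with idx 3(2); swap idx 3(28) with idx 1(13)
Result: [50, 28, 43, 13, 10, 4, 30, 2]


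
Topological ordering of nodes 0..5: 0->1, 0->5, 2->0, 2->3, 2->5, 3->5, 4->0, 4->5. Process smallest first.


Kahn's algorithm, process smallest node first
Order: [2, 3, 4, 0, 1, 5]


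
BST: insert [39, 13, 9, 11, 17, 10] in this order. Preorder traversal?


Root = 39; build tree by BST insertion.
Preorder traversal: [39, 13, 9, 11, 10, 17]


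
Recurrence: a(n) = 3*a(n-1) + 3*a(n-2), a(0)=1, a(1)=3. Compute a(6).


Build bottom-up:
...a(4)=171, a(5)=648, a(6)=3*648+3*171=2457


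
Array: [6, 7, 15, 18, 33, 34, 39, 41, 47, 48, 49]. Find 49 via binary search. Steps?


Search for 49:
[0,10] mid=5 arr[5]=34
[6,10] mid=8 arr[8]=47
[9,10] mid=9 arr[9]=48
[10,10] mid=10 arr[10]=49
Total: 4 comparisons


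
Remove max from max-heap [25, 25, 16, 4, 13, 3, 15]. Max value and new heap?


Max = 25
Replace root with last, heapify down
Resulting heap: [25, 15, 16, 4, 13, 3]


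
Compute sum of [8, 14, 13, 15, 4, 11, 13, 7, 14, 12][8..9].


Prefix sums: [0, 8, 22, 35, 50, 54, 65, 78, 85, 99, 111]
Sum[8..9] = prefix[10] - prefix[8] = 111 - 85 = 26


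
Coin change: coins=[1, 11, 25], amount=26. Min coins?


dp[0]=0; dp[i]=1+min(dp[i-c] for c in coins)
...dp[21]=11, dp[22]=2, dp[23]=3, dp[24]=4, dp[25]=1, dp[26]=2
Minimum coins for 26 = 2


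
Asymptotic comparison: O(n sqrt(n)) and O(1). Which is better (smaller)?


constant grows slower than n^1.5
O(1) is asymptotically smaller; O(n sqrt(n)) grows faster


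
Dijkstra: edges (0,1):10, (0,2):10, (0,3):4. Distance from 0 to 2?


Dijkstra from 0:
Distances: {0: 0, 1: 10, 2: 10, 3: 4}
Shortest distance to 2 = 10, path = [0, 2]


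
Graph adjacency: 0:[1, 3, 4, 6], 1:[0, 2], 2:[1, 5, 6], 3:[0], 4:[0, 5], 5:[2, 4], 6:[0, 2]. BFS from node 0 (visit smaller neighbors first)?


BFS queue: start with [0]
Visit order: [0, 1, 3, 4, 6, 2, 5]


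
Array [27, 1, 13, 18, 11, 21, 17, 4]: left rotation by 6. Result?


Left rotate by 6: [17, 4, 27, 1, 13, 18, 11, 21]


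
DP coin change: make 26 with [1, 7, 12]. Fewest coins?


dp[0]=0; dp[i]=1+min(dp[i-c] for c in coins)
...dp[21]=3, dp[22]=4, dp[23]=5, dp[24]=2, dp[25]=3, dp[26]=3
Minimum coins for 26 = 3


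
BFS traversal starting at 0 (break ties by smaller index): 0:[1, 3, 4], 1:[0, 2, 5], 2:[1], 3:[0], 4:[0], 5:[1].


BFS queue: start with [0]
Visit order: [0, 1, 3, 4, 2, 5]


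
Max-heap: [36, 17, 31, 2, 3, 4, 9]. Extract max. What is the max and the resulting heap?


Max = 36
Replace root with last, heapify down
Resulting heap: [31, 17, 9, 2, 3, 4]


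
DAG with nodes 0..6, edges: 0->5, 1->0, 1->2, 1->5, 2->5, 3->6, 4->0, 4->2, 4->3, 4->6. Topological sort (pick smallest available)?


Kahn's algorithm, process smallest node first
Order: [1, 4, 0, 2, 3, 5, 6]


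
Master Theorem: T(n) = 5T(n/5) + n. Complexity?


a=5, b=5, c=1. log_5(5)=1 = c=1. Case 2: O(n^c log n) = O(n log n)
Complexity: O(n log n)


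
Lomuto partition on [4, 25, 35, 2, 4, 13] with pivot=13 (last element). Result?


Elements <= 13 go left of pivot.
Result: [4, 2, 4, 13, 35, 25], pivot at index 3


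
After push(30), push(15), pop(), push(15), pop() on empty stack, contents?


push(30) -> [30]
push(15) -> [30, 15]
pop() returns 15 -> [30]
push(15) -> [30, 15]
pop() returns 15 -> [30]
Final stack (bottom to top): [30]


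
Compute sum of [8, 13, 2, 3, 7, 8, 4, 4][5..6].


Prefix sums: [0, 8, 21, 23, 26, 33, 41, 45, 49]
Sum[5..6] = prefix[7] - prefix[5] = 45 - 33 = 12


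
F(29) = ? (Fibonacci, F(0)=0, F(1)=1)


F(n)=F(n-1)+F(n-2)
...F(27)=196418, F(28)=317811, F(29)=514229


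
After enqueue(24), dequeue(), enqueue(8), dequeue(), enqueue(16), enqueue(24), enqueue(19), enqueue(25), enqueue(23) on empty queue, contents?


enqueue(24) -> [24]
dequeue() returns 24 -> []
enqueue(8) -> [8]
dequeue() returns 8 -> []
enqueue(16) -> [16]
enqueue(24) -> [16, 24]
enqueue(19) -> [16, 24, 19]
enqueue(25) -> [16, 24, 19, 25]
enqueue(23) -> [16, 24, 19, 25, 23]
Final queue (front to back): [16, 24, 19, 25, 23]


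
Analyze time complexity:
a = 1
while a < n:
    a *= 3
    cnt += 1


Per nesting level: O(log n) = O(log n)
Complexity: O(log n)


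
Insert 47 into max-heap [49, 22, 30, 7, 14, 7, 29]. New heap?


Append 47: [49, 22, 30, 7, 14, 7, 29, 47]
Bubble up: swap idx 7(47) with idx 3(7); swap idx 3(47) with idx 1(22)
Result: [49, 47, 30, 22, 14, 7, 29, 7]


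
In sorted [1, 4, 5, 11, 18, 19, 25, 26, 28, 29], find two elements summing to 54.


Two pointers: lo=0, hi=9
Found pair: (25, 29) summing to 54


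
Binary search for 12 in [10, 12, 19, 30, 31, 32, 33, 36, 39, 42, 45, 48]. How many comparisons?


Search for 12:
[0,11] mid=5 arr[5]=32
[0,4] mid=2 arr[2]=19
[0,1] mid=0 arr[0]=10
[1,1] mid=1 arr[1]=12
Total: 4 comparisons


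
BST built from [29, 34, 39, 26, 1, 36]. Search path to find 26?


BST root = 29
Search for 26: compare at each node
Path: [29, 26]


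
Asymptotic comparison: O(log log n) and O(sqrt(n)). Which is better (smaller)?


double-logarithmic grows slower than sublinear
O(log log n) is asymptotically smaller; O(sqrt(n)) grows faster


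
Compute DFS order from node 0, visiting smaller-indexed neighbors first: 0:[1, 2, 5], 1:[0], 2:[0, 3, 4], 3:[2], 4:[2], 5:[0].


DFS stack-based: start with [0]
Visit order: [0, 1, 2, 3, 4, 5]


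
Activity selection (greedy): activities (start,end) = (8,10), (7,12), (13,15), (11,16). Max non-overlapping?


Greedy: pick earliest-ending, then skip overlaps.
Selected (2 activities): [(8, 10), (13, 15)]


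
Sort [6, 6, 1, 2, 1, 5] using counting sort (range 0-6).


Count array: [0, 2, 1, 0, 0, 1, 2]
Reconstruct: [1, 1, 2, 5, 6, 6]


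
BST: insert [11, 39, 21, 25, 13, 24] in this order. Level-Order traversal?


Root = 11; build tree by BST insertion.
Level-Order traversal: [11, 39, 21, 13, 25, 24]


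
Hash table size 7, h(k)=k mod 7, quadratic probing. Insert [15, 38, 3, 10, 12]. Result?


Insertions: 15->slot 1; 38->slot 3; 3->slot 4; 10->slot 0; 12->slot 5
Table: [10, 15, None, 38, 3, 12, None]


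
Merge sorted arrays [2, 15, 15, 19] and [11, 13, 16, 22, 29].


Compare heads, take smaller each step.
Merged: [2, 11, 13, 15, 15, 16, 19, 22, 29]


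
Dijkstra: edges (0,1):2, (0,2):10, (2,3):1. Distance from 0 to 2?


Dijkstra from 0:
Distances: {0: 0, 1: 2, 2: 10, 3: 11}
Shortest distance to 2 = 10, path = [0, 2]


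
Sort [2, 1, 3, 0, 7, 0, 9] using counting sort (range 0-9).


Count array: [2, 1, 1, 1, 0, 0, 0, 1, 0, 1]
Reconstruct: [0, 0, 1, 2, 3, 7, 9]


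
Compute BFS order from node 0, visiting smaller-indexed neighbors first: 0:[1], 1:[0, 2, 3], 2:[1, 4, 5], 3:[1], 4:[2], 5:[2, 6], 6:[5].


BFS queue: start with [0]
Visit order: [0, 1, 2, 3, 4, 5, 6]


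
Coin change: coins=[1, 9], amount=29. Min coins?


dp[0]=0; dp[i]=1+min(dp[i-c] for c in coins)
...dp[24]=8, dp[25]=9, dp[26]=10, dp[27]=3, dp[28]=4, dp[29]=5
Minimum coins for 29 = 5


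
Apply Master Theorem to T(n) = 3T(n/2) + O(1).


a=3, b=2, c=0. log_2(3)=1.585 > c=0. Case 1: O(n^log_b(a)) = O(n^1.585)
Complexity: O(n^1.585)


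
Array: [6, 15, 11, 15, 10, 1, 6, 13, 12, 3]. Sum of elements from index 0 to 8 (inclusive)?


Prefix sums: [0, 6, 21, 32, 47, 57, 58, 64, 77, 89, 92]
Sum[0..8] = prefix[9] - prefix[0] = 89 - 0 = 89


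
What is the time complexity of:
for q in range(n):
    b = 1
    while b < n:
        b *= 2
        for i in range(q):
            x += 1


Per nesting level: O(n) * O(log n) * O(n) [triangular over q] = O(n^2 log n)
Complexity: O(n^2 log n)


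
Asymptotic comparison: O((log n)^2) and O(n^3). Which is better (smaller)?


polylogarithmic grows slower than cubic
O((log n)^2) is asymptotically smaller; O(n^3) grows faster


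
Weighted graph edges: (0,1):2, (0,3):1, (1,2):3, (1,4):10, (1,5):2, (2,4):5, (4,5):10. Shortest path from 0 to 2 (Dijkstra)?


Dijkstra from 0:
Distances: {0: 0, 1: 2, 2: 5, 3: 1, 4: 10, 5: 4}
Shortest distance to 2 = 5, path = [0, 1, 2]


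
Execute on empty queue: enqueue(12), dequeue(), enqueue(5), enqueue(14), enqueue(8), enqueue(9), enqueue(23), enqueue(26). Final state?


enqueue(12) -> [12]
dequeue() returns 12 -> []
enqueue(5) -> [5]
enqueue(14) -> [5, 14]
enqueue(8) -> [5, 14, 8]
enqueue(9) -> [5, 14, 8, 9]
enqueue(23) -> [5, 14, 8, 9, 23]
enqueue(26) -> [5, 14, 8, 9, 23, 26]
Final queue (front to back): [5, 14, 8, 9, 23, 26]


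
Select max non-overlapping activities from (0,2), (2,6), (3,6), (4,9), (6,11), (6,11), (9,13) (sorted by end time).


Greedy: pick earliest-ending, then skip overlaps.
Selected (3 activities): [(0, 2), (2, 6), (6, 11)]


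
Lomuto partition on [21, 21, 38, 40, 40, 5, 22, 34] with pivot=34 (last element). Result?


Elements <= 34 go left of pivot.
Result: [21, 21, 5, 22, 34, 38, 40, 40], pivot at index 4


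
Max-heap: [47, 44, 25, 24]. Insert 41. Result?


Append 41: [47, 44, 25, 24, 41]
Bubble up: no swaps needed
Result: [47, 44, 25, 24, 41]


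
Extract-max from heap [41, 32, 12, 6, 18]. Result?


Max = 41
Replace root with last, heapify down
Resulting heap: [32, 18, 12, 6]


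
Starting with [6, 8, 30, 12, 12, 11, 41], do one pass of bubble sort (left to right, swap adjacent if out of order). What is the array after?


After one pass: [6, 8, 12, 12, 11, 30, 41]


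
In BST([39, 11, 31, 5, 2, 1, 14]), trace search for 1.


BST root = 39
Search for 1: compare at each node
Path: [39, 11, 5, 2, 1]


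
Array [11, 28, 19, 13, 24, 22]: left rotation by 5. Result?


Left rotate by 5: [22, 11, 28, 19, 13, 24]


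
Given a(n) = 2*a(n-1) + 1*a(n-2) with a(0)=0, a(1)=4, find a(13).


Build bottom-up:
...a(11)=22964, a(12)=55440, a(13)=2*55440+1*22964=133844


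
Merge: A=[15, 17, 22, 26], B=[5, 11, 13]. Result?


Compare heads, take smaller each step.
Merged: [5, 11, 13, 15, 17, 22, 26]


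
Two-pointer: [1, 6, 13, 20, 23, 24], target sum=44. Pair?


Two pointers: lo=0, hi=5
Found pair: (20, 24) summing to 44


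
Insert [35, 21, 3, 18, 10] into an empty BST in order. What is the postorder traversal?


Root = 35; build tree by BST insertion.
Postorder traversal: [10, 18, 3, 21, 35]


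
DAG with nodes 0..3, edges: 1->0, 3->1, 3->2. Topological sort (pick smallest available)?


Kahn's algorithm, process smallest node first
Order: [3, 1, 0, 2]


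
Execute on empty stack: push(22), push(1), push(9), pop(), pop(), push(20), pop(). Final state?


push(22) -> [22]
push(1) -> [22, 1]
push(9) -> [22, 1, 9]
pop() returns 9 -> [22, 1]
pop() returns 1 -> [22]
push(20) -> [22, 20]
pop() returns 20 -> [22]
Final stack (bottom to top): [22]


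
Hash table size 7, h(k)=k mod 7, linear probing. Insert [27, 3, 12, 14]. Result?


Insertions: 27->slot 6; 3->slot 3; 12->slot 5; 14->slot 0
Table: [14, None, None, 3, None, 12, 27]


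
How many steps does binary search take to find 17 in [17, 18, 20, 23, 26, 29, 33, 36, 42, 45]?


Search for 17:
[0,9] mid=4 arr[4]=26
[0,3] mid=1 arr[1]=18
[0,0] mid=0 arr[0]=17
Total: 3 comparisons


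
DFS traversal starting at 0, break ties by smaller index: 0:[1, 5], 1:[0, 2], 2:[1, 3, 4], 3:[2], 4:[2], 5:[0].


DFS stack-based: start with [0]
Visit order: [0, 1, 2, 3, 4, 5]


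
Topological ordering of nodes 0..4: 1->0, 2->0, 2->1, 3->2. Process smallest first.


Kahn's algorithm, process smallest node first
Order: [3, 2, 1, 0, 4]


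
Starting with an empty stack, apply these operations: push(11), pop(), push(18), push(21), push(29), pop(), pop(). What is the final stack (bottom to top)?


push(11) -> [11]
pop() returns 11 -> []
push(18) -> [18]
push(21) -> [18, 21]
push(29) -> [18, 21, 29]
pop() returns 29 -> [18, 21]
pop() returns 21 -> [18]
Final stack (bottom to top): [18]


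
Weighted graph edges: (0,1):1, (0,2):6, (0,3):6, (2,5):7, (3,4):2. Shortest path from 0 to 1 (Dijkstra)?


Dijkstra from 0:
Distances: {0: 0, 1: 1, 2: 6, 3: 6, 4: 8, 5: 13}
Shortest distance to 1 = 1, path = [0, 1]


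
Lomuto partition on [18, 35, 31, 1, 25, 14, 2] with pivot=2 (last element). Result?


Elements <= 2 go left of pivot.
Result: [1, 2, 31, 18, 25, 14, 35], pivot at index 1


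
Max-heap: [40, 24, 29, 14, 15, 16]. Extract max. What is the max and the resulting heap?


Max = 40
Replace root with last, heapify down
Resulting heap: [29, 24, 16, 14, 15]


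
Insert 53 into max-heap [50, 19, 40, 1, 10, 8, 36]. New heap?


Append 53: [50, 19, 40, 1, 10, 8, 36, 53]
Bubble up: swap idx 7(53) with idx 3(1); swap idx 3(53) with idx 1(19); swap idx 1(53) with idx 0(50)
Result: [53, 50, 40, 19, 10, 8, 36, 1]


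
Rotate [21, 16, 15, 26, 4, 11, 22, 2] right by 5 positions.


Right rotate by 5: [26, 4, 11, 22, 2, 21, 16, 15]


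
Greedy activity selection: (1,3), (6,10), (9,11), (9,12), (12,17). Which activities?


Greedy: pick earliest-ending, then skip overlaps.
Selected (3 activities): [(1, 3), (6, 10), (12, 17)]


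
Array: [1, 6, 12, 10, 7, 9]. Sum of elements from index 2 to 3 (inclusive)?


Prefix sums: [0, 1, 7, 19, 29, 36, 45]
Sum[2..3] = prefix[4] - prefix[2] = 29 - 7 = 22


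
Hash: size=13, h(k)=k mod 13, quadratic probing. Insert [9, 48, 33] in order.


Insertions: 9->slot 9; 48->slot 10; 33->slot 7
Table: [None, None, None, None, None, None, None, 33, None, 9, 48, None, None]


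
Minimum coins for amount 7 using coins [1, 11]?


dp[0]=0; dp[i]=1+min(dp[i-c] for c in coins)
...dp[2]=2, dp[3]=3, dp[4]=4, dp[5]=5, dp[6]=6, dp[7]=7
Minimum coins for 7 = 7


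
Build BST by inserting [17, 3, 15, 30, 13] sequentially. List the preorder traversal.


Root = 17; build tree by BST insertion.
Preorder traversal: [17, 3, 15, 13, 30]


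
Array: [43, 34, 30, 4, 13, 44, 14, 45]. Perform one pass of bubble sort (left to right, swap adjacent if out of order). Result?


After one pass: [34, 30, 4, 13, 43, 14, 44, 45]


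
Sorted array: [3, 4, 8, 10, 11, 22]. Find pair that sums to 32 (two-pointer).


Two pointers: lo=0, hi=5
Found pair: (10, 22) summing to 32


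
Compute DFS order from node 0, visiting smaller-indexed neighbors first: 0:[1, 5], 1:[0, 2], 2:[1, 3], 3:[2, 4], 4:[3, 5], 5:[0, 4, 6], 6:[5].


DFS stack-based: start with [0]
Visit order: [0, 1, 2, 3, 4, 5, 6]


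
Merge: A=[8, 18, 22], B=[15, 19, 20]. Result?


Compare heads, take smaller each step.
Merged: [8, 15, 18, 19, 20, 22]


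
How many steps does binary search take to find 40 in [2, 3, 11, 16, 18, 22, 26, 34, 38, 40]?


Search for 40:
[0,9] mid=4 arr[4]=18
[5,9] mid=7 arr[7]=34
[8,9] mid=8 arr[8]=38
[9,9] mid=9 arr[9]=40
Total: 4 comparisons


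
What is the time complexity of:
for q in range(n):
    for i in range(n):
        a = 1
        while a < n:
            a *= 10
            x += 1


Per nesting level: O(n) * O(n) * O(log n) = O(n^2 log n)
Complexity: O(n^2 log n)


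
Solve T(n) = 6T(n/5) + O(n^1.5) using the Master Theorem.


a=6, b=5, c=1.5. log_5(6)=1.113 < c=1.5. Case 3: O(n^c) = O(n^1.500)
Complexity: O(n^1.500)


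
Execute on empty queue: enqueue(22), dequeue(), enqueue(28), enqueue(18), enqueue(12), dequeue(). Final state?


enqueue(22) -> [22]
dequeue() returns 22 -> []
enqueue(28) -> [28]
enqueue(18) -> [28, 18]
enqueue(12) -> [28, 18, 12]
dequeue() returns 28 -> [18, 12]
Final queue (front to back): [18, 12]


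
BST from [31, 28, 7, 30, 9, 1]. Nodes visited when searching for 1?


BST root = 31
Search for 1: compare at each node
Path: [31, 28, 7, 1]


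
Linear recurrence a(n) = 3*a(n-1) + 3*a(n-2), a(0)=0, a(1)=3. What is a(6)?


Build bottom-up:
...a(4)=135, a(5)=513, a(6)=3*513+3*135=1944


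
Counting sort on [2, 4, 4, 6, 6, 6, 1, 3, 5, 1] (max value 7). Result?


Count array: [0, 2, 1, 1, 2, 1, 3, 0]
Reconstruct: [1, 1, 2, 3, 4, 4, 5, 6, 6, 6]


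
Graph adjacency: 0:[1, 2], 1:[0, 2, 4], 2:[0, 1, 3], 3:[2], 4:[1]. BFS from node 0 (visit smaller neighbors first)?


BFS queue: start with [0]
Visit order: [0, 1, 2, 4, 3]


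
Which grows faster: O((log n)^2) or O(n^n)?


polylogarithmic grows slower than n^n
O((log n)^2) is asymptotically smaller; O(n^n) grows faster


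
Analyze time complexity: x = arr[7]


Analysis: constant-time operation, no loop
Complexity: O(1)


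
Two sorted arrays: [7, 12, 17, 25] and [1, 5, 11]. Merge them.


Compare heads, take smaller each step.
Merged: [1, 5, 7, 11, 12, 17, 25]


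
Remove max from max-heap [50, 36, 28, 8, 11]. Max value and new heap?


Max = 50
Replace root with last, heapify down
Resulting heap: [36, 11, 28, 8]


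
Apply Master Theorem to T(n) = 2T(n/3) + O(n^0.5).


a=2, b=3, c=0.5. log_3(2)=0.631 > c=0.5. Case 1: O(n^log_b(a)) = O(n^0.631)
Complexity: O(n^0.631)


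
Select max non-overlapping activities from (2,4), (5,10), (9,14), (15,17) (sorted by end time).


Greedy: pick earliest-ending, then skip overlaps.
Selected (3 activities): [(2, 4), (5, 10), (15, 17)]


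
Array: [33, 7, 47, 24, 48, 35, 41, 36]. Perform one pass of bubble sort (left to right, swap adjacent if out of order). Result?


After one pass: [7, 33, 24, 47, 35, 41, 36, 48]


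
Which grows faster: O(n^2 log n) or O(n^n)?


n^2 log n grows slower than n^n
O(n^2 log n) is asymptotically smaller; O(n^n) grows faster


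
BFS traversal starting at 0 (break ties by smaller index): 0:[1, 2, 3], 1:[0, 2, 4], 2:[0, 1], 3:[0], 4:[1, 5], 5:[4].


BFS queue: start with [0]
Visit order: [0, 1, 2, 3, 4, 5]


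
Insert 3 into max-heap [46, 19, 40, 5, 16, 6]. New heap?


Append 3: [46, 19, 40, 5, 16, 6, 3]
Bubble up: no swaps needed
Result: [46, 19, 40, 5, 16, 6, 3]


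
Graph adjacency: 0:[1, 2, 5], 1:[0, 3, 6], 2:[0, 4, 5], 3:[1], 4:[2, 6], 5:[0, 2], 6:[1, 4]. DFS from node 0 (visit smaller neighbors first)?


DFS stack-based: start with [0]
Visit order: [0, 1, 3, 6, 4, 2, 5]


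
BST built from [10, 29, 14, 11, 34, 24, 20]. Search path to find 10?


BST root = 10
Search for 10: compare at each node
Path: [10]


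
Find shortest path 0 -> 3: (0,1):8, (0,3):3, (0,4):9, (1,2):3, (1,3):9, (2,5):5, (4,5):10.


Dijkstra from 0:
Distances: {0: 0, 1: 8, 2: 11, 3: 3, 4: 9, 5: 16}
Shortest distance to 3 = 3, path = [0, 3]


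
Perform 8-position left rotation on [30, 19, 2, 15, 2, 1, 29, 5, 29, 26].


Left rotate by 8: [29, 26, 30, 19, 2, 15, 2, 1, 29, 5]


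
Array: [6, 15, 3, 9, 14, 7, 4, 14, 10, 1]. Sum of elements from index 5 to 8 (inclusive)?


Prefix sums: [0, 6, 21, 24, 33, 47, 54, 58, 72, 82, 83]
Sum[5..8] = prefix[9] - prefix[5] = 82 - 47 = 35


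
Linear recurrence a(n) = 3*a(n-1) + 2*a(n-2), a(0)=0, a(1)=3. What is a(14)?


Build bottom-up:
...a(12)=3030885, a(13)=10794657, a(14)=3*10794657+2*3030885=38445741


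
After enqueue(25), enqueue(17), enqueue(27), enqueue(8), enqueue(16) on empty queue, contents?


enqueue(25) -> [25]
enqueue(17) -> [25, 17]
enqueue(27) -> [25, 17, 27]
enqueue(8) -> [25, 17, 27, 8]
enqueue(16) -> [25, 17, 27, 8, 16]
Final queue (front to back): [25, 17, 27, 8, 16]


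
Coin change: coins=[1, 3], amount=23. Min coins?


dp[0]=0; dp[i]=1+min(dp[i-c] for c in coins)
...dp[18]=6, dp[19]=7, dp[20]=8, dp[21]=7, dp[22]=8, dp[23]=9
Minimum coins for 23 = 9


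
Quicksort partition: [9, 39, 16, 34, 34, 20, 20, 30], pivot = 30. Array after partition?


Elements <= 30 go left of pivot.
Result: [9, 16, 20, 20, 30, 39, 34, 34], pivot at index 4


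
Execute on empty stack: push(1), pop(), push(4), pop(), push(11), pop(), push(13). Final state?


push(1) -> [1]
pop() returns 1 -> []
push(4) -> [4]
pop() returns 4 -> []
push(11) -> [11]
pop() returns 11 -> []
push(13) -> [13]
Final stack (bottom to top): [13]


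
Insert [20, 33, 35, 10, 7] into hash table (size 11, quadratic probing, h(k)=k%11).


Insertions: 20->slot 9; 33->slot 0; 35->slot 2; 10->slot 10; 7->slot 7
Table: [33, None, 35, None, None, None, None, 7, None, 20, 10]


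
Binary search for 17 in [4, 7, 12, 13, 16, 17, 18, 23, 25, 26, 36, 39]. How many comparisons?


Search for 17:
[0,11] mid=5 arr[5]=17
Total: 1 comparisons


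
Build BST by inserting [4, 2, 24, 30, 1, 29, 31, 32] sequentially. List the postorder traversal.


Root = 4; build tree by BST insertion.
Postorder traversal: [1, 2, 29, 32, 31, 30, 24, 4]


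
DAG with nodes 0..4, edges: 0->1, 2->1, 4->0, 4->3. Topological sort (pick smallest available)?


Kahn's algorithm, process smallest node first
Order: [2, 4, 0, 1, 3]


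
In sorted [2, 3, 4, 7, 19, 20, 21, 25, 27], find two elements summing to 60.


Two pointers: lo=0, hi=8
No pair sums to 60


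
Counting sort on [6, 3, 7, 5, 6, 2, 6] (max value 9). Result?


Count array: [0, 0, 1, 1, 0, 1, 3, 1, 0, 0]
Reconstruct: [2, 3, 5, 6, 6, 6, 7]


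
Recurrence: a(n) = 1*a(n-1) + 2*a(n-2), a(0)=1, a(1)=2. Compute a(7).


Build bottom-up:
...a(5)=32, a(6)=64, a(7)=1*64+2*32=128


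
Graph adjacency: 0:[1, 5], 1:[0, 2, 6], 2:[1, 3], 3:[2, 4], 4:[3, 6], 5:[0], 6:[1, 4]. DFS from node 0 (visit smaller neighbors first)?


DFS stack-based: start with [0]
Visit order: [0, 1, 2, 3, 4, 6, 5]


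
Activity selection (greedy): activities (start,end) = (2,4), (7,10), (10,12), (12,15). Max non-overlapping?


Greedy: pick earliest-ending, then skip overlaps.
Selected (4 activities): [(2, 4), (7, 10), (10, 12), (12, 15)]


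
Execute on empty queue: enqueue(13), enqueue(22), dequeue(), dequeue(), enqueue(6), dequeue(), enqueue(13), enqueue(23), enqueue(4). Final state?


enqueue(13) -> [13]
enqueue(22) -> [13, 22]
dequeue() returns 13 -> [22]
dequeue() returns 22 -> []
enqueue(6) -> [6]
dequeue() returns 6 -> []
enqueue(13) -> [13]
enqueue(23) -> [13, 23]
enqueue(4) -> [13, 23, 4]
Final queue (front to back): [13, 23, 4]


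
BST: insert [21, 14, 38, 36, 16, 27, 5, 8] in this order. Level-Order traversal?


Root = 21; build tree by BST insertion.
Level-Order traversal: [21, 14, 38, 5, 16, 36, 8, 27]


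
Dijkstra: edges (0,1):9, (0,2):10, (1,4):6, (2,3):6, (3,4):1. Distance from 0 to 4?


Dijkstra from 0:
Distances: {0: 0, 1: 9, 2: 10, 3: 16, 4: 15}
Shortest distance to 4 = 15, path = [0, 1, 4]


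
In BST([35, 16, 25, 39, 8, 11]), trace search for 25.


BST root = 35
Search for 25: compare at each node
Path: [35, 16, 25]


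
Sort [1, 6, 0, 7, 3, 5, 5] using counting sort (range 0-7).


Count array: [1, 1, 0, 1, 0, 2, 1, 1]
Reconstruct: [0, 1, 3, 5, 5, 6, 7]


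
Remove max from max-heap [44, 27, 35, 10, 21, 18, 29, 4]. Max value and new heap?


Max = 44
Replace root with last, heapify down
Resulting heap: [35, 27, 29, 10, 21, 18, 4]


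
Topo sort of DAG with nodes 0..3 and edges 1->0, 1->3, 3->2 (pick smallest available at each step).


Kahn's algorithm, process smallest node first
Order: [1, 0, 3, 2]


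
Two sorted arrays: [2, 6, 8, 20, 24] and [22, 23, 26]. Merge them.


Compare heads, take smaller each step.
Merged: [2, 6, 8, 20, 22, 23, 24, 26]


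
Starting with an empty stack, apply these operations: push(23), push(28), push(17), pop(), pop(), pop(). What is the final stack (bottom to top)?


push(23) -> [23]
push(28) -> [23, 28]
push(17) -> [23, 28, 17]
pop() returns 17 -> [23, 28]
pop() returns 28 -> [23]
pop() returns 23 -> []
Final stack (bottom to top): []


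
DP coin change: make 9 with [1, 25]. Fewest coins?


dp[0]=0; dp[i]=1+min(dp[i-c] for c in coins)
...dp[4]=4, dp[5]=5, dp[6]=6, dp[7]=7, dp[8]=8, dp[9]=9
Minimum coins for 9 = 9


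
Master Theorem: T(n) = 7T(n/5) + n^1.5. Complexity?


a=7, b=5, c=1.5. log_5(7)=1.209 < c=1.5. Case 3: O(n^c) = O(n^1.500)
Complexity: O(n^1.500)


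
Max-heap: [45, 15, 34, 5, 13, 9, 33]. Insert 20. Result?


Append 20: [45, 15, 34, 5, 13, 9, 33, 20]
Bubble up: swap idx 7(20) with idx 3(5); swap idx 3(20) with idx 1(15)
Result: [45, 20, 34, 15, 13, 9, 33, 5]


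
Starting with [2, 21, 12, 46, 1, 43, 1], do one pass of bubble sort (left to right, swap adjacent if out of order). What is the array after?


After one pass: [2, 12, 21, 1, 43, 1, 46]


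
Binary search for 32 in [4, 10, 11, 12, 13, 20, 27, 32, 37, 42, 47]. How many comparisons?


Search for 32:
[0,10] mid=5 arr[5]=20
[6,10] mid=8 arr[8]=37
[6,7] mid=6 arr[6]=27
[7,7] mid=7 arr[7]=32
Total: 4 comparisons


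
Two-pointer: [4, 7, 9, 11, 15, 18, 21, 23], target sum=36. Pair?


Two pointers: lo=0, hi=7
Found pair: (15, 21) summing to 36


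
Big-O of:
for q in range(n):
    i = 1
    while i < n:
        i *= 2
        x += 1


Per nesting level: O(n) * O(log n) = O(n log n)
Complexity: O(n log n)


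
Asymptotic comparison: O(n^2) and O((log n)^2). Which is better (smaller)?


polylogarithmic grows slower than quadratic
O((log n)^2) is asymptotically smaller; O(n^2) grows faster


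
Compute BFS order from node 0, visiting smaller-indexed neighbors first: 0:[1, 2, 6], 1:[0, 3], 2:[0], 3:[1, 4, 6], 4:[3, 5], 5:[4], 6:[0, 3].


BFS queue: start with [0]
Visit order: [0, 1, 2, 6, 3, 4, 5]


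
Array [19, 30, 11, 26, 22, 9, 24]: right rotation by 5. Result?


Right rotate by 5: [11, 26, 22, 9, 24, 19, 30]


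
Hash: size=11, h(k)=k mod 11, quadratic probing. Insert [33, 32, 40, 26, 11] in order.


Insertions: 33->slot 0; 32->slot 10; 40->slot 7; 26->slot 4; 11->slot 1
Table: [33, 11, None, None, 26, None, None, 40, None, None, 32]


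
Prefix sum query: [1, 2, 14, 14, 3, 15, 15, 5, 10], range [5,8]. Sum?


Prefix sums: [0, 1, 3, 17, 31, 34, 49, 64, 69, 79]
Sum[5..8] = prefix[9] - prefix[5] = 79 - 34 = 45


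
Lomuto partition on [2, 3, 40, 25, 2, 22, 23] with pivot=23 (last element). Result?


Elements <= 23 go left of pivot.
Result: [2, 3, 2, 22, 23, 25, 40], pivot at index 4


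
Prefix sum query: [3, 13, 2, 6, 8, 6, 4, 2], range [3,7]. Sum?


Prefix sums: [0, 3, 16, 18, 24, 32, 38, 42, 44]
Sum[3..7] = prefix[8] - prefix[3] = 44 - 18 = 26


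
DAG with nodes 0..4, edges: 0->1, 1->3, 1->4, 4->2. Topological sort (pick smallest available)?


Kahn's algorithm, process smallest node first
Order: [0, 1, 3, 4, 2]


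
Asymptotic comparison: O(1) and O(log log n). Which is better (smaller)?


constant grows slower than double-logarithmic
O(1) is asymptotically smaller; O(log log n) grows faster


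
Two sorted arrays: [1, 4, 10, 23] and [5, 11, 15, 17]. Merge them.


Compare heads, take smaller each step.
Merged: [1, 4, 5, 10, 11, 15, 17, 23]


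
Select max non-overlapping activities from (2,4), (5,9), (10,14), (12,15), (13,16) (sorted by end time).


Greedy: pick earliest-ending, then skip overlaps.
Selected (3 activities): [(2, 4), (5, 9), (10, 14)]


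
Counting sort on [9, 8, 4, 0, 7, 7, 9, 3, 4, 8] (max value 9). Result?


Count array: [1, 0, 0, 1, 2, 0, 0, 2, 2, 2]
Reconstruct: [0, 3, 4, 4, 7, 7, 8, 8, 9, 9]


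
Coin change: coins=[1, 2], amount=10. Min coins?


dp[0]=0; dp[i]=1+min(dp[i-c] for c in coins)
...dp[5]=3, dp[6]=3, dp[7]=4, dp[8]=4, dp[9]=5, dp[10]=5
Minimum coins for 10 = 5


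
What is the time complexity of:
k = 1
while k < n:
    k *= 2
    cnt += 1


Per nesting level: O(log n) = O(log n)
Complexity: O(log n)


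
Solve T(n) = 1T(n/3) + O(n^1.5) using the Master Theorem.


a=1, b=3, c=1.5. log_3(1)=0 < c=1.5. Case 3: O(n^c) = O(n^1.500)
Complexity: O(n^1.500)


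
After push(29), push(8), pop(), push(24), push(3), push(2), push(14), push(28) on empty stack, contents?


push(29) -> [29]
push(8) -> [29, 8]
pop() returns 8 -> [29]
push(24) -> [29, 24]
push(3) -> [29, 24, 3]
push(2) -> [29, 24, 3, 2]
push(14) -> [29, 24, 3, 2, 14]
push(28) -> [29, 24, 3, 2, 14, 28]
Final stack (bottom to top): [29, 24, 3, 2, 14, 28]


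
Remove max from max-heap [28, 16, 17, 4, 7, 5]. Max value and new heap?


Max = 28
Replace root with last, heapify down
Resulting heap: [17, 16, 5, 4, 7]


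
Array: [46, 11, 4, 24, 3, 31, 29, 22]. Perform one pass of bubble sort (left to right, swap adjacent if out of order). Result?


After one pass: [11, 4, 24, 3, 31, 29, 22, 46]


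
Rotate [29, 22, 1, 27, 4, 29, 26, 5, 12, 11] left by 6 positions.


Left rotate by 6: [26, 5, 12, 11, 29, 22, 1, 27, 4, 29]


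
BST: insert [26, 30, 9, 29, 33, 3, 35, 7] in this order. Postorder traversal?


Root = 26; build tree by BST insertion.
Postorder traversal: [7, 3, 9, 29, 35, 33, 30, 26]


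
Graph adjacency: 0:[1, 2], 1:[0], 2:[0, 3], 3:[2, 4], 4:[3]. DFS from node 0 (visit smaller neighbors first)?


DFS stack-based: start with [0]
Visit order: [0, 1, 2, 3, 4]


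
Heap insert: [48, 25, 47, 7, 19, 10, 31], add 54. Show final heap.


Append 54: [48, 25, 47, 7, 19, 10, 31, 54]
Bubble up: swap idx 7(54) with idx 3(7); swap idx 3(54) with idx 1(25); swap idx 1(54) with idx 0(48)
Result: [54, 48, 47, 25, 19, 10, 31, 7]


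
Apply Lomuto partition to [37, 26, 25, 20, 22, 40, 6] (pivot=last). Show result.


Elements <= 6 go left of pivot.
Result: [6, 26, 25, 20, 22, 40, 37], pivot at index 0


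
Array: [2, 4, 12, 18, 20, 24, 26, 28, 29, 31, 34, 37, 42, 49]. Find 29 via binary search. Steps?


Search for 29:
[0,13] mid=6 arr[6]=26
[7,13] mid=10 arr[10]=34
[7,9] mid=8 arr[8]=29
Total: 3 comparisons


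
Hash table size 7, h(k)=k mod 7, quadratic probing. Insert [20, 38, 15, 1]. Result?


Insertions: 20->slot 6; 38->slot 3; 15->slot 1; 1->slot 2
Table: [None, 15, 1, 38, None, None, 20]


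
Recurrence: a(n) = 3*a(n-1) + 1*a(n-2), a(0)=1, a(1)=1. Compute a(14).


Build bottom-up:
...a(12)=608761, a(13)=2010601, a(14)=3*2010601+1*608761=6640564


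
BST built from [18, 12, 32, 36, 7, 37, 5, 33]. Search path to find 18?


BST root = 18
Search for 18: compare at each node
Path: [18]


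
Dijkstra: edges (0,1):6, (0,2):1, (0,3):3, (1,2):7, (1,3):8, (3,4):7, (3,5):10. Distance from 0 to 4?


Dijkstra from 0:
Distances: {0: 0, 1: 6, 2: 1, 3: 3, 4: 10, 5: 13}
Shortest distance to 4 = 10, path = [0, 3, 4]


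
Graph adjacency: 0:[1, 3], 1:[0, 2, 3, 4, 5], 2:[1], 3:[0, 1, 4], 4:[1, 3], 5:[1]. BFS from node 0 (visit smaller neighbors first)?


BFS queue: start with [0]
Visit order: [0, 1, 3, 2, 4, 5]


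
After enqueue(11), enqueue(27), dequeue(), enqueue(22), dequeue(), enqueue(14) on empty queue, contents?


enqueue(11) -> [11]
enqueue(27) -> [11, 27]
dequeue() returns 11 -> [27]
enqueue(22) -> [27, 22]
dequeue() returns 27 -> [22]
enqueue(14) -> [22, 14]
Final queue (front to back): [22, 14]


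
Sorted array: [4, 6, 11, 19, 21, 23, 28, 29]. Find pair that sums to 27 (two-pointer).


Two pointers: lo=0, hi=7
Found pair: (4, 23) summing to 27


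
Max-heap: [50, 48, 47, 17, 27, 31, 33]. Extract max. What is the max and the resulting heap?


Max = 50
Replace root with last, heapify down
Resulting heap: [48, 33, 47, 17, 27, 31]


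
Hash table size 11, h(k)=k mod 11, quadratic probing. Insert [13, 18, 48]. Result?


Insertions: 13->slot 2; 18->slot 7; 48->slot 4
Table: [None, None, 13, None, 48, None, None, 18, None, None, None]


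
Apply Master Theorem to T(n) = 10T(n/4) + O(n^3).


a=10, b=4, c=3. log_4(10)=1.661 < c=3. Case 3: O(n^c) = O(n^3)
Complexity: O(n^3)


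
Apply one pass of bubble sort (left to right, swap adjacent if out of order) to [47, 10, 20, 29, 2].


After one pass: [10, 20, 29, 2, 47]


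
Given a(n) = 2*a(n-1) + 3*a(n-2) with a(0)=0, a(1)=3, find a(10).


Build bottom-up:
...a(8)=4920, a(9)=14763, a(10)=2*14763+3*4920=44286


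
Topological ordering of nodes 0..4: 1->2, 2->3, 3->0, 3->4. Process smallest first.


Kahn's algorithm, process smallest node first
Order: [1, 2, 3, 0, 4]


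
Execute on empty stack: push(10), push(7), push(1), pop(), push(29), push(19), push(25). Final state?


push(10) -> [10]
push(7) -> [10, 7]
push(1) -> [10, 7, 1]
pop() returns 1 -> [10, 7]
push(29) -> [10, 7, 29]
push(19) -> [10, 7, 29, 19]
push(25) -> [10, 7, 29, 19, 25]
Final stack (bottom to top): [10, 7, 29, 19, 25]


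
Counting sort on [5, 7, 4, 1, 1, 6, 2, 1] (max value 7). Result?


Count array: [0, 3, 1, 0, 1, 1, 1, 1]
Reconstruct: [1, 1, 1, 2, 4, 5, 6, 7]


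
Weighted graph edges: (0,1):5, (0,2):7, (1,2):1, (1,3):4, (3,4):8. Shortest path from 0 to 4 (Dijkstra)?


Dijkstra from 0:
Distances: {0: 0, 1: 5, 2: 6, 3: 9, 4: 17}
Shortest distance to 4 = 17, path = [0, 1, 3, 4]


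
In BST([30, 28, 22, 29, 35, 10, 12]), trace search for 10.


BST root = 30
Search for 10: compare at each node
Path: [30, 28, 22, 10]
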